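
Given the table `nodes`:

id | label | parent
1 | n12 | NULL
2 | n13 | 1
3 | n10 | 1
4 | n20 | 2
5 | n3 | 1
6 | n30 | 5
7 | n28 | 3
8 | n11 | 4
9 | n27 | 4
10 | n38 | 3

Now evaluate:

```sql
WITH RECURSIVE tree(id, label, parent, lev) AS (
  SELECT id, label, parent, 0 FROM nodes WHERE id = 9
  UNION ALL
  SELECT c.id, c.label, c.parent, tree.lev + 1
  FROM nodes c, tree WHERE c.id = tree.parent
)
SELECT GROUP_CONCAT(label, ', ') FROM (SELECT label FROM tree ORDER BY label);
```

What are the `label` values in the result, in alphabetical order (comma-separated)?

Base: id=9 (n27), parent=4, lev 0.
Iteration 1: join on id=4 -> n20 (id 4, parent=2, lev 1).
Iteration 2: join on id=2 -> n13 (id 2, parent=1, lev 2).
Iteration 3: join on id=1 -> n12 (id 1, parent=NULL, lev 3).
Iteration 4: parent is NULL; no match; recursion stops.

n12, n13, n20, n27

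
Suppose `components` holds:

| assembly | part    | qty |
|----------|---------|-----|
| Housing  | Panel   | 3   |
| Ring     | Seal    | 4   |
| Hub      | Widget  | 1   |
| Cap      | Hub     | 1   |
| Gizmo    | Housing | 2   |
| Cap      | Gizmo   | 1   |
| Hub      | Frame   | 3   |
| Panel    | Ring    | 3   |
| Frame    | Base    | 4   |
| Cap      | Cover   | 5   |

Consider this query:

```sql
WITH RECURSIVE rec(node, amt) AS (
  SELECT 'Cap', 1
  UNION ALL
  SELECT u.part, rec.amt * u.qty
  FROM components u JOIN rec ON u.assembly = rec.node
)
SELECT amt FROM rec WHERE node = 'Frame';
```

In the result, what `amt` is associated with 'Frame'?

Base: (Cap, amt=1).
Iteration 1: components of {Cap} -> Cover = 1*5 = 5, Gizmo = 1*1 = 1, Hub = 1*1 = 1.
Iteration 2: components of {Cover,Gizmo,Hub} -> Frame = 1*3 = 3, Housing = 1*2 = 2, Widget = 1*1 = 1.
Iteration 3: components of {Frame,Housing,Widget} -> Base = 3*4 = 12, Panel = 2*3 = 6.
Iteration 4: components of {Base,Panel} -> Ring = 6*3 = 18.
Iteration 5: components of {Ring} -> Seal = 18*4 = 72.
Iteration 6: no further components; recursion stops.

3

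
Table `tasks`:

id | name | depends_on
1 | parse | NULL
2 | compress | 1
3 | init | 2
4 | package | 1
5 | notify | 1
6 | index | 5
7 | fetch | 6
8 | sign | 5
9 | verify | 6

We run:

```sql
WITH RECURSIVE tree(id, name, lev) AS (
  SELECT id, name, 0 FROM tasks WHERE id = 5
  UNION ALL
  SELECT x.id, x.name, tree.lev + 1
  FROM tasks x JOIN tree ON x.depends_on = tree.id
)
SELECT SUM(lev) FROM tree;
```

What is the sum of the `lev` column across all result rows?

6

Base: id=5 (notify) at lev 0.
Iteration 1: rows with depends_on in {5} -> index (id 6, lev 1), sign (id 8, lev 1).
Iteration 2: rows with depends_on in {6,8} -> fetch (id 7, lev 2), verify (id 9, lev 2).
Iteration 3: no rows with depends_on in {7,9}; recursion stops.
SUM(lev) = 0 + 1 + 1 + 2 + 2 = 6.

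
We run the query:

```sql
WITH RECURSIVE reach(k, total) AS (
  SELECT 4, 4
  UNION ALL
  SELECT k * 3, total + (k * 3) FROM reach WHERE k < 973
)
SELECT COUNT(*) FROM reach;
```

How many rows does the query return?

Base: k=4, total=4.
Iteration 1: 4 < 973 holds -> k = 4 * 3 = 12, total = 4 + 12 = 16.
Iteration 2: 12 < 973 holds -> k = 12 * 3 = 36, total = 16 + 36 = 52.
Iteration 3: 36 < 973 holds -> k = 36 * 3 = 108, total = 52 + 108 = 160.
Iteration 4: 108 < 973 holds -> k = 108 * 3 = 324, total = 160 + 324 = 484.
Iteration 5: 324 < 973 holds -> k = 324 * 3 = 972, total = 484 + 972 = 1456.
Iteration 6: 972 < 973 holds -> k = 972 * 3 = 2916, total = 1456 + 2916 = 4372.
Iteration 7: 2916 < 973 fails; recursion stops.
Total rows emitted: 7.

7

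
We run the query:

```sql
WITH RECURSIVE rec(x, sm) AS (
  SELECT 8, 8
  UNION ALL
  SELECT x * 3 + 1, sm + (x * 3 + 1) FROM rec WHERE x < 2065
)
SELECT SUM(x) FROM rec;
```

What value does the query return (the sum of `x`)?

3091

Base: x=8, sm=8.
Iteration 1: 8 < 2065 holds -> x = 8 * 3 + 1 = 25, sm = 8 + 25 = 33.
Iteration 2: 25 < 2065 holds -> x = 25 * 3 + 1 = 76, sm = 33 + 76 = 109.
Iteration 3: 76 < 2065 holds -> x = 76 * 3 + 1 = 229, sm = 109 + 229 = 338.
Iteration 4: 229 < 2065 holds -> x = 229 * 3 + 1 = 688, sm = 338 + 688 = 1026.
Iteration 5: 688 < 2065 holds -> x = 688 * 3 + 1 = 2065, sm = 1026 + 2065 = 3091.
Iteration 6: 2065 < 2065 fails; recursion stops.
SUM(x) = 8 + 25 + 76 + 229 + 688 + 2065 = 3091.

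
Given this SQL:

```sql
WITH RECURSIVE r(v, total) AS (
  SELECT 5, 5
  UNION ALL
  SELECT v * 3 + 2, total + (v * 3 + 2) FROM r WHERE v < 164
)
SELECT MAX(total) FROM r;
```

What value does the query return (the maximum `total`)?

Base: v=5, total=5.
Iteration 1: 5 < 164 holds -> v = 5 * 3 + 2 = 17, total = 5 + 17 = 22.
Iteration 2: 17 < 164 holds -> v = 17 * 3 + 2 = 53, total = 22 + 53 = 75.
Iteration 3: 53 < 164 holds -> v = 53 * 3 + 2 = 161, total = 75 + 161 = 236.
Iteration 4: 161 < 164 holds -> v = 161 * 3 + 2 = 485, total = 236 + 485 = 721.
Iteration 5: 485 < 164 fails; recursion stops.
total values: 5, 22, 75, 236, 721; the maximum is 721.

721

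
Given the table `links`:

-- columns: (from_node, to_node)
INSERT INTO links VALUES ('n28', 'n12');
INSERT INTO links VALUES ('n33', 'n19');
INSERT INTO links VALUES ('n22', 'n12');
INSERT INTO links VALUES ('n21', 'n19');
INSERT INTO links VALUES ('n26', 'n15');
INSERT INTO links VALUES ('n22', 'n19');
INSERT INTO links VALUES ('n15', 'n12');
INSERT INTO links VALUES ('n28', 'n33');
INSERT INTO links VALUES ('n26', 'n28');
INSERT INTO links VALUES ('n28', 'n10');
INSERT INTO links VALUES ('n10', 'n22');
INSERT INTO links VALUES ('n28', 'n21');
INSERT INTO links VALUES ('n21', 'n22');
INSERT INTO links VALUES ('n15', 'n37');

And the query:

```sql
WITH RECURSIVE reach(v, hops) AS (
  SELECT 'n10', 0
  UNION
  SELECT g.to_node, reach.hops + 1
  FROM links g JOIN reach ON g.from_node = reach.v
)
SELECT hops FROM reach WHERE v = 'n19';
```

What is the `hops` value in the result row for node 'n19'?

Base: (n10, hops=0).
Iteration 1: edges from {n10} -> (n22, hops=1).
Iteration 2: edges from {n22} -> (n12, hops=2), (n19, hops=2).
Iteration 3: no outgoing edges from {n12,n19}; recursion stops.

2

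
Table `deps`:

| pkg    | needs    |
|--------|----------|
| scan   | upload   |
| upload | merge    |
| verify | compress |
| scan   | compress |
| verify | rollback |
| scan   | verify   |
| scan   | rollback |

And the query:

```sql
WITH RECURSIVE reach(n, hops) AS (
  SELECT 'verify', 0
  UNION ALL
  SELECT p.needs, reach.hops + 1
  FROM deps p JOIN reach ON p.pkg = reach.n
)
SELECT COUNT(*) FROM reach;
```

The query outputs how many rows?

3

Base: (verify, hops=0).
Iteration 1: edges from {verify} -> (compress, hops=1), (rollback, hops=1).
Iteration 2: no outgoing edges from {compress,rollback}; recursion stops.
Total rows emitted: 3.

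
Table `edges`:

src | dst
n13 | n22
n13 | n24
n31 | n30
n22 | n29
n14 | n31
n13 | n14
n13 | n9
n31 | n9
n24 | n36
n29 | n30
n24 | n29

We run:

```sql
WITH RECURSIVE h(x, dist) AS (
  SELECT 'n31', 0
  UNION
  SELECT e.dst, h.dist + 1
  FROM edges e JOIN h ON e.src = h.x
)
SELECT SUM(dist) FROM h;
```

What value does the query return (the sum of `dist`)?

2

Base: (n31, dist=0).
Iteration 1: edges from {n31} -> (n30, dist=1), (n9, dist=1).
Iteration 2: no outgoing edges from {n30,n9}; recursion stops.
SUM(dist) = 0 + 1 + 1 = 2.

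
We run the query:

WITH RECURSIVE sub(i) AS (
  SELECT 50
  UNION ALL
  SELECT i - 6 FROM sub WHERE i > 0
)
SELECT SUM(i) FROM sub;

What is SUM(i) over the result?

Base: i=50.
Iteration 1: 50 > 0 holds -> i = 50 - 6 = 44.
Iteration 2: 44 > 0 holds -> i = 44 - 6 = 38.
Iteration 3: 38 > 0 holds -> i = 38 - 6 = 32.
Iteration 4: 32 > 0 holds -> i = 32 - 6 = 26.
Iteration 5: 26 > 0 holds -> i = 26 - 6 = 20.
Iteration 6: 20 > 0 holds -> i = 20 - 6 = 14.
Iteration 7: 14 > 0 holds -> i = 14 - 6 = 8.
Iteration 8: 8 > 0 holds -> i = 8 - 6 = 2.
Iteration 9: 2 > 0 holds -> i = 2 - 6 = -4.
Iteration 10: -4 > 0 fails; recursion stops.
SUM(i) = 50 + 44 + 38 + 32 + 26 + 20 + 14 + 8 + 2 + -4 = 230.

230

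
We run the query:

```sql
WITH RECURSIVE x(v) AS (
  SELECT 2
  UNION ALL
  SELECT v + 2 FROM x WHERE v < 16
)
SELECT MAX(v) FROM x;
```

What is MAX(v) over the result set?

16

Base: v=2.
Iteration 1: 2 < 16 holds -> v = 2 + 2 = 4.
Iteration 2: 4 < 16 holds -> v = 4 + 2 = 6.
Iteration 3: 6 < 16 holds -> v = 6 + 2 = 8.
Iteration 4: 8 < 16 holds -> v = 8 + 2 = 10.
Iteration 5: 10 < 16 holds -> v = 10 + 2 = 12.
Iteration 6: 12 < 16 holds -> v = 12 + 2 = 14.
Iteration 7: 14 < 16 holds -> v = 14 + 2 = 16.
Iteration 8: 16 < 16 fails; recursion stops.
v values: 2, 4, 6, 8, 10, 12, 14, 16; the maximum is 16.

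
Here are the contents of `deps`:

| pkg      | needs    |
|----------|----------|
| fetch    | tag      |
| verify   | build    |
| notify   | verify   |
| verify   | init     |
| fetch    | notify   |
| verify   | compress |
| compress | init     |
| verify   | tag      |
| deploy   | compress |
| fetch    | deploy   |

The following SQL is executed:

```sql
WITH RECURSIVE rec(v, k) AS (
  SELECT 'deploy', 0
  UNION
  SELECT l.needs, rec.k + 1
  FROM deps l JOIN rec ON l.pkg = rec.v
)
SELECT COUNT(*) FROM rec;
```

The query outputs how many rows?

3

Base: (deploy, k=0).
Iteration 1: edges from {deploy} -> (compress, k=1).
Iteration 2: edges from {compress} -> (init, k=2).
Iteration 3: no outgoing edges from {init}; recursion stops.
Total rows emitted: 3.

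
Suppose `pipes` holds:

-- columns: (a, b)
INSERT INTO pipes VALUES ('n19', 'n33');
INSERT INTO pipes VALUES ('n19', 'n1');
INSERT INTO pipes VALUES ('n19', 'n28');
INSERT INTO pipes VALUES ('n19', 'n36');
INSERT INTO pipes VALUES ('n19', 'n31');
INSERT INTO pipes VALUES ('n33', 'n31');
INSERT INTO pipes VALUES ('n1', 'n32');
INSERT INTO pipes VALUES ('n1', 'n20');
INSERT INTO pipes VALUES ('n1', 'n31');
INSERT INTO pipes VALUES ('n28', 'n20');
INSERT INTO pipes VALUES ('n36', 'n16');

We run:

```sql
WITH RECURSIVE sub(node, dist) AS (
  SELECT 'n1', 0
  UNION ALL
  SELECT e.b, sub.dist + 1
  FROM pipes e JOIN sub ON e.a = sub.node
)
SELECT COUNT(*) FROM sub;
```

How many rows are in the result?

Base: (n1, dist=0).
Iteration 1: edges from {n1} -> (n20, dist=1), (n31, dist=1), (n32, dist=1).
Iteration 2: no outgoing edges from {n20,n31,n32}; recursion stops.
Total rows emitted: 4.

4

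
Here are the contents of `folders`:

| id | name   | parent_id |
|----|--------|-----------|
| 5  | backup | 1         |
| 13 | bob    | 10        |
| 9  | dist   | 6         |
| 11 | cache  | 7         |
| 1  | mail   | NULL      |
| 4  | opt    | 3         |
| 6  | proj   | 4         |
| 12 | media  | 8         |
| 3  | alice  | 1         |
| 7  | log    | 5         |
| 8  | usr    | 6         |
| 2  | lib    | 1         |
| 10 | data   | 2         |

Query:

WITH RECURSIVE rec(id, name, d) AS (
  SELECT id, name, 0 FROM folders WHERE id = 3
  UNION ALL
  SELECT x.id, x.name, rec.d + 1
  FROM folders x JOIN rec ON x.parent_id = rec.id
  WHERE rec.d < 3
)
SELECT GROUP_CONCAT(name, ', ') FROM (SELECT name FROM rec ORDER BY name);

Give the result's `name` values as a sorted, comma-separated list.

alice, dist, opt, proj, usr

Base: id=3 (alice) at d 0.
Iteration 1: rows with parent_id in {3} -> opt (id 4, d 1).
Iteration 2: rows with parent_id in {4} -> proj (id 6, d 2).
Iteration 3: rows with parent_id in {6} -> usr (id 8, d 3), dist (id 9, d 3).
Iteration 4: d < 3 fails for all current rows; recursion stops.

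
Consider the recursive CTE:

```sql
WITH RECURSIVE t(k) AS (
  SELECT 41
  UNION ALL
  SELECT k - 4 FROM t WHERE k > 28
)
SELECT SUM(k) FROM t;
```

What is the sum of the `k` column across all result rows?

165

Base: k=41.
Iteration 1: 41 > 28 holds -> k = 41 - 4 = 37.
Iteration 2: 37 > 28 holds -> k = 37 - 4 = 33.
Iteration 3: 33 > 28 holds -> k = 33 - 4 = 29.
Iteration 4: 29 > 28 holds -> k = 29 - 4 = 25.
Iteration 5: 25 > 28 fails; recursion stops.
SUM(k) = 41 + 37 + 33 + 29 + 25 = 165.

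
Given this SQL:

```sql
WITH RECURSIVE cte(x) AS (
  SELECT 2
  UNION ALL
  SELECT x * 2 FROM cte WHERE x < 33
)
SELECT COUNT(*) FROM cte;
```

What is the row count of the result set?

Base: x=2.
Iteration 1: 2 < 33 holds -> x = 2 * 2 = 4.
Iteration 2: 4 < 33 holds -> x = 4 * 2 = 8.
Iteration 3: 8 < 33 holds -> x = 8 * 2 = 16.
Iteration 4: 16 < 33 holds -> x = 16 * 2 = 32.
Iteration 5: 32 < 33 holds -> x = 32 * 2 = 64.
Iteration 6: 64 < 33 fails; recursion stops.
Total rows emitted: 6.

6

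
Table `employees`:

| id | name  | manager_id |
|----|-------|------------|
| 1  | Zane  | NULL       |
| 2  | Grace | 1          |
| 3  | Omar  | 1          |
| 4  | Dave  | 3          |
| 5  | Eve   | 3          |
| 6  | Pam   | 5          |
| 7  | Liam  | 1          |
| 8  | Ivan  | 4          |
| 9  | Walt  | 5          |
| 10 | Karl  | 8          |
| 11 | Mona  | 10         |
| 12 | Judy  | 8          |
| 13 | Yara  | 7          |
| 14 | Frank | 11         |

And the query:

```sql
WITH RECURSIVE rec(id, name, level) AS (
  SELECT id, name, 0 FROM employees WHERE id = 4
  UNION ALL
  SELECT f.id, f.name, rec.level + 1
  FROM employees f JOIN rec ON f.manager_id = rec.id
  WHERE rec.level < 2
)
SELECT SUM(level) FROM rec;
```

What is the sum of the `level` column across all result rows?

Base: id=4 (Dave) at level 0.
Iteration 1: rows with manager_id in {4} -> Ivan (id 8, level 1).
Iteration 2: rows with manager_id in {8} -> Karl (id 10, level 2), Judy (id 12, level 2).
Iteration 3: level < 2 fails for all current rows; recursion stops.
SUM(level) = 0 + 1 + 2 + 2 = 5.

5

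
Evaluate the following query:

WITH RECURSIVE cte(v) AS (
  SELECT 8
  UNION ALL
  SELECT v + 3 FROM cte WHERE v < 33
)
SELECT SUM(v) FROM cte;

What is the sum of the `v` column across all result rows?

Base: v=8.
Iteration 1: 8 < 33 holds -> v = 8 + 3 = 11.
Iteration 2: 11 < 33 holds -> v = 11 + 3 = 14.
Iteration 3: 14 < 33 holds -> v = 14 + 3 = 17.
Iteration 4: 17 < 33 holds -> v = 17 + 3 = 20.
Iteration 5: 20 < 33 holds -> v = 20 + 3 = 23.
Iteration 6: 23 < 33 holds -> v = 23 + 3 = 26.
Iteration 7: 26 < 33 holds -> v = 26 + 3 = 29.
Iteration 8: 29 < 33 holds -> v = 29 + 3 = 32.
Iteration 9: 32 < 33 holds -> v = 32 + 3 = 35.
Iteration 10: 35 < 33 fails; recursion stops.
SUM(v) = 8 + 11 + 14 + 17 + 20 + 23 + 26 + 29 + 32 + 35 = 215.

215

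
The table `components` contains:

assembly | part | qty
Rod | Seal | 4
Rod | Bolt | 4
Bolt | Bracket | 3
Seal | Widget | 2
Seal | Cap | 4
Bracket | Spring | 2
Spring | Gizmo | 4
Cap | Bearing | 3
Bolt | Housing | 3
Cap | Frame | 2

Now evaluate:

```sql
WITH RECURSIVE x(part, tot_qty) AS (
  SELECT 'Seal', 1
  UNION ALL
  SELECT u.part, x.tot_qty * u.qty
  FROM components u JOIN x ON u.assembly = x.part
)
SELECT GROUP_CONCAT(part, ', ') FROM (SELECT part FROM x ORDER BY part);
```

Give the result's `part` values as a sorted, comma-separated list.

Bearing, Cap, Frame, Seal, Widget

Base: (Seal, tot_qty=1).
Iteration 1: components of {Seal} -> Cap = 1*4 = 4, Widget = 1*2 = 2.
Iteration 2: components of {Cap,Widget} -> Bearing = 4*3 = 12, Frame = 4*2 = 8.
Iteration 3: no further components; recursion stops.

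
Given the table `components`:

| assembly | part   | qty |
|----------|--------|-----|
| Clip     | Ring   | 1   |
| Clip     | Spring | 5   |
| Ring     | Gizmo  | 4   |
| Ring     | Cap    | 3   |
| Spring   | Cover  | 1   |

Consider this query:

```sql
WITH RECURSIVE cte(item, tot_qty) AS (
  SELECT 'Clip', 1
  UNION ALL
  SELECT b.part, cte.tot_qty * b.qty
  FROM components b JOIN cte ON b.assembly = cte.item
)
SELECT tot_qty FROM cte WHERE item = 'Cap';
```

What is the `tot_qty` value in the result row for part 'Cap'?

3

Base: (Clip, tot_qty=1).
Iteration 1: components of {Clip} -> Ring = 1*1 = 1, Spring = 1*5 = 5.
Iteration 2: components of {Ring,Spring} -> Cap = 1*3 = 3, Cover = 5*1 = 5, Gizmo = 1*4 = 4.
Iteration 3: no further components; recursion stops.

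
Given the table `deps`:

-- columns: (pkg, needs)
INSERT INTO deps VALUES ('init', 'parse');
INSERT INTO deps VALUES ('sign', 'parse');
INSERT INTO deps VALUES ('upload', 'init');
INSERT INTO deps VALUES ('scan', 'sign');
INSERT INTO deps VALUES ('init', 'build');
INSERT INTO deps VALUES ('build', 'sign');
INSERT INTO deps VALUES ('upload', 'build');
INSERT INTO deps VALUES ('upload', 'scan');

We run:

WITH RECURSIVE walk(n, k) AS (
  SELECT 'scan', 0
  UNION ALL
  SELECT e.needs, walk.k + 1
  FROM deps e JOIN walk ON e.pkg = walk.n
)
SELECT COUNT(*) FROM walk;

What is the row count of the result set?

3

Base: (scan, k=0).
Iteration 1: edges from {scan} -> (sign, k=1).
Iteration 2: edges from {sign} -> (parse, k=2).
Iteration 3: no outgoing edges from {parse}; recursion stops.
Total rows emitted: 3.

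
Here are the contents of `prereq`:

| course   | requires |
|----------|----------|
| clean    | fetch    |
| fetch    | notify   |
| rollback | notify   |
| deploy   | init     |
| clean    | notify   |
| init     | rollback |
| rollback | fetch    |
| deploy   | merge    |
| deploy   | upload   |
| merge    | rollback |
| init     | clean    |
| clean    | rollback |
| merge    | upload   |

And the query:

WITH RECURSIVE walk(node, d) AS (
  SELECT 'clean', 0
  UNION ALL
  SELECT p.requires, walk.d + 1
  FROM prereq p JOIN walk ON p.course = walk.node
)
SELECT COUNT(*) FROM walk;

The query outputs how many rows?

Base: (clean, d=0).
Iteration 1: edges from {clean} -> (fetch, d=1), (notify, d=1), (rollback, d=1).
Iteration 2: edges from {fetch,notify,rollback} -> (fetch, d=2), (notify, d=2) x2. [UNION ALL keeps all 3 new rows, including repeats]
Iteration 3: edges from {fetch,notify} -> (notify, d=3).
Iteration 4: no outgoing edges from {notify}; recursion stops.
Total rows emitted: 8.

8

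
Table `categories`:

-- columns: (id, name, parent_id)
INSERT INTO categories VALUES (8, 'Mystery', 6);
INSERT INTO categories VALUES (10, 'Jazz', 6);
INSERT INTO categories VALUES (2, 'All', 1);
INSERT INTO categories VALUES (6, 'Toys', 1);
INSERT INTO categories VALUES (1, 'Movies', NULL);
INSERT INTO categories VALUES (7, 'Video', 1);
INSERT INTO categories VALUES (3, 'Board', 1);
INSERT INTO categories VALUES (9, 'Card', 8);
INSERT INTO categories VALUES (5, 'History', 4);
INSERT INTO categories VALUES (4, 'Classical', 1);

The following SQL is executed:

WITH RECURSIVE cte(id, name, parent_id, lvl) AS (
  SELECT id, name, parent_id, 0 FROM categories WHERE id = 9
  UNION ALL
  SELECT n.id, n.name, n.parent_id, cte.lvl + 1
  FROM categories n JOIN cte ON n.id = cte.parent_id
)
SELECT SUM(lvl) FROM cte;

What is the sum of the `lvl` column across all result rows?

Base: id=9 (Card), parent_id=8, lvl 0.
Iteration 1: join on id=8 -> Mystery (id 8, parent_id=6, lvl 1).
Iteration 2: join on id=6 -> Toys (id 6, parent_id=1, lvl 2).
Iteration 3: join on id=1 -> Movies (id 1, parent_id=NULL, lvl 3).
Iteration 4: parent_id is NULL; no match; recursion stops.
SUM(lvl) = 0 + 1 + 2 + 3 = 6.

6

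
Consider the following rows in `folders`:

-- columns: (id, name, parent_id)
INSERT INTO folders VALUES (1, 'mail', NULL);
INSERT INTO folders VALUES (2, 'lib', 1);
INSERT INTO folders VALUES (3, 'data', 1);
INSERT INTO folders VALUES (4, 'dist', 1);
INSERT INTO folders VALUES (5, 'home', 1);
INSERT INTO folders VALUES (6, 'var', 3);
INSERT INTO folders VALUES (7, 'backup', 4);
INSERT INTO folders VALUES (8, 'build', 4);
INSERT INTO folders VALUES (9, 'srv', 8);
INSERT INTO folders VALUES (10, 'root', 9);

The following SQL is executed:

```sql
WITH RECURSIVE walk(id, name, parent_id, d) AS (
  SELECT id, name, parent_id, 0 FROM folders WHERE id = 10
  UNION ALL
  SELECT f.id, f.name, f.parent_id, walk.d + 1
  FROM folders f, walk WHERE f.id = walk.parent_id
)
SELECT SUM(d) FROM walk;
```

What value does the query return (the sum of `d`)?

10

Base: id=10 (root), parent_id=9, d 0.
Iteration 1: join on id=9 -> srv (id 9, parent_id=8, d 1).
Iteration 2: join on id=8 -> build (id 8, parent_id=4, d 2).
Iteration 3: join on id=4 -> dist (id 4, parent_id=1, d 3).
Iteration 4: join on id=1 -> mail (id 1, parent_id=NULL, d 4).
Iteration 5: parent_id is NULL; no match; recursion stops.
SUM(d) = 0 + 1 + 2 + 3 + 4 = 10.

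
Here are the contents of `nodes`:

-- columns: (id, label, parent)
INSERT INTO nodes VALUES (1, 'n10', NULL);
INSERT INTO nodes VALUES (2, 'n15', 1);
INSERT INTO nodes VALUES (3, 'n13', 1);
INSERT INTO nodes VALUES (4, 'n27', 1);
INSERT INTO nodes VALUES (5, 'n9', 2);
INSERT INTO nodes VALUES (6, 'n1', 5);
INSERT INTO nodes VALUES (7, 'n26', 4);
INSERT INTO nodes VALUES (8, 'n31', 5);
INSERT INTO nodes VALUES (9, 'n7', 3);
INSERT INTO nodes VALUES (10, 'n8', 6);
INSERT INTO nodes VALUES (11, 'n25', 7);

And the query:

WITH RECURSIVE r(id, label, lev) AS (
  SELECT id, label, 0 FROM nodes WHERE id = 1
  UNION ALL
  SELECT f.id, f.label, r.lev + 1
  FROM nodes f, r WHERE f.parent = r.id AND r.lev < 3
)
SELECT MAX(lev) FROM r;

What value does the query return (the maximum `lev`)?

3

Base: id=1 (n10) at lev 0.
Iteration 1: rows with parent in {1} -> n15 (id 2, lev 1), n13 (id 3, lev 1), n27 (id 4, lev 1).
Iteration 2: rows with parent in {2,3,4} -> n9 (id 5, lev 2), n26 (id 7, lev 2), n7 (id 9, lev 2).
Iteration 3: rows with parent in {5,7,9} -> n1 (id 6, lev 3), n31 (id 8, lev 3), n25 (id 11, lev 3).
Iteration 4: lev < 3 fails for all current rows; recursion stops.
lev values: 0, 1, 1, 1, 2, 2, 2, 3, 3, 3; the maximum is 3.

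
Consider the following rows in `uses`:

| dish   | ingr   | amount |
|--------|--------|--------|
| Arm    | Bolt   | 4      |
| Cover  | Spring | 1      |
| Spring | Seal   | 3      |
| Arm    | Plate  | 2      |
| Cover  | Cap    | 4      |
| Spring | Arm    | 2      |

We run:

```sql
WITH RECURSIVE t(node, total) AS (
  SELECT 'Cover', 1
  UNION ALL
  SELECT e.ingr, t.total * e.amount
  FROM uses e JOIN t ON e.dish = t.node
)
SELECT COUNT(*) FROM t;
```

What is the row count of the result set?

7

Base: (Cover, total=1).
Iteration 1: components of {Cover} -> Cap = 1*4 = 4, Spring = 1*1 = 1.
Iteration 2: components of {Cap,Spring} -> Arm = 1*2 = 2, Seal = 1*3 = 3.
Iteration 3: components of {Arm,Seal} -> Bolt = 2*4 = 8, Plate = 2*2 = 4.
Iteration 4: no further components; recursion stops.
Total rows emitted: 7.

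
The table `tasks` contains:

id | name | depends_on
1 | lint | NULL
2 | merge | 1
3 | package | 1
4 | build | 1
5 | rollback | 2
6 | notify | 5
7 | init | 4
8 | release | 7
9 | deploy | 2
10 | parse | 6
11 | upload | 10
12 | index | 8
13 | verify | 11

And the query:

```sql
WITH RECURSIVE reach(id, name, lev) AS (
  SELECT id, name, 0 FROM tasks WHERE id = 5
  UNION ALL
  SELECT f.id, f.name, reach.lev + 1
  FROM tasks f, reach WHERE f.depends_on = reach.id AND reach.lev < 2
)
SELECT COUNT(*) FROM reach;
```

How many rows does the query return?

3

Base: id=5 (rollback) at lev 0.
Iteration 1: rows with depends_on in {5} -> notify (id 6, lev 1).
Iteration 2: rows with depends_on in {6} -> parse (id 10, lev 2).
Iteration 3: lev < 2 fails for all current rows; recursion stops.
Total rows emitted: 3.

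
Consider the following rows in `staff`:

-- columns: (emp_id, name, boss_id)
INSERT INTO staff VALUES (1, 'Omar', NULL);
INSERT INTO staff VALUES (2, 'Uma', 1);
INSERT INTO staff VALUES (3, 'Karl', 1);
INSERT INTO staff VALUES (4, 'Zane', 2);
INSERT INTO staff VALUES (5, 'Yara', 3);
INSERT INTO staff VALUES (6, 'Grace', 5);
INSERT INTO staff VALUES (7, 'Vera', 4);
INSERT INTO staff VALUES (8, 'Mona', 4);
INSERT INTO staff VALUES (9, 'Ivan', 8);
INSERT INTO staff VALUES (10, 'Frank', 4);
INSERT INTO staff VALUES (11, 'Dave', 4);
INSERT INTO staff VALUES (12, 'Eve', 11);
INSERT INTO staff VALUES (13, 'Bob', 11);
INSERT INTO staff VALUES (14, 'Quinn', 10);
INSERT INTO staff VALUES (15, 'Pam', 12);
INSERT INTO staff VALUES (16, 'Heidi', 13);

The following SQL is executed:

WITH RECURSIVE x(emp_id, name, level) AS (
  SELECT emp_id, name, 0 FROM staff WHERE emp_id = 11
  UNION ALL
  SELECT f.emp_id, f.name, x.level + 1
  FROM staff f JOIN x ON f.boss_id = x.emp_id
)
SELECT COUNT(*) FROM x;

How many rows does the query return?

Base: emp_id=11 (Dave) at level 0.
Iteration 1: rows with boss_id in {11} -> Eve (id 12, level 1), Bob (id 13, level 1).
Iteration 2: rows with boss_id in {12,13} -> Pam (id 15, level 2), Heidi (id 16, level 2).
Iteration 3: no rows with boss_id in {15,16}; recursion stops.
Total rows emitted: 5.

5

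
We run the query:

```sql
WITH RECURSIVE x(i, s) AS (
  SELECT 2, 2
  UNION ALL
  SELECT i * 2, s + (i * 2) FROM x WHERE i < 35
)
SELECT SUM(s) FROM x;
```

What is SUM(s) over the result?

240

Base: i=2, s=2.
Iteration 1: 2 < 35 holds -> i = 2 * 2 = 4, s = 2 + 4 = 6.
Iteration 2: 4 < 35 holds -> i = 4 * 2 = 8, s = 6 + 8 = 14.
Iteration 3: 8 < 35 holds -> i = 8 * 2 = 16, s = 14 + 16 = 30.
Iteration 4: 16 < 35 holds -> i = 16 * 2 = 32, s = 30 + 32 = 62.
Iteration 5: 32 < 35 holds -> i = 32 * 2 = 64, s = 62 + 64 = 126.
Iteration 6: 64 < 35 fails; recursion stops.
SUM(s) = 2 + 6 + 14 + 30 + 62 + 126 = 240.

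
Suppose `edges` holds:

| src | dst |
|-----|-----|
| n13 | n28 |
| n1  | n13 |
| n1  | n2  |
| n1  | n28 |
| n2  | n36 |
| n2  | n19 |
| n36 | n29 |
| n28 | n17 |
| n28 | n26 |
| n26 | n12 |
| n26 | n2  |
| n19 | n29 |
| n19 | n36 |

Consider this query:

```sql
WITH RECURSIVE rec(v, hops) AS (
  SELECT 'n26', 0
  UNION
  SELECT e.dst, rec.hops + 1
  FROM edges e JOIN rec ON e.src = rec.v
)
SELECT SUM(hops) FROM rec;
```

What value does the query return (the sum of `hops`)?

16

Base: (n26, hops=0).
Iteration 1: edges from {n26} -> (n12, hops=1), (n2, hops=1).
Iteration 2: edges from {n12,n2} -> (n19, hops=2), (n36, hops=2).
Iteration 3: edges from {n19,n36} -> (n29, hops=3), (n36, hops=3). [UNION drops 1 duplicate row(s)]
Iteration 4: edges from {n29,n36} -> (n29, hops=4).
Iteration 5: no outgoing edges from {n29}; recursion stops.
SUM(hops) = 0 + 1 + 1 + 2 + 2 + 3 + 3 + 4 = 16.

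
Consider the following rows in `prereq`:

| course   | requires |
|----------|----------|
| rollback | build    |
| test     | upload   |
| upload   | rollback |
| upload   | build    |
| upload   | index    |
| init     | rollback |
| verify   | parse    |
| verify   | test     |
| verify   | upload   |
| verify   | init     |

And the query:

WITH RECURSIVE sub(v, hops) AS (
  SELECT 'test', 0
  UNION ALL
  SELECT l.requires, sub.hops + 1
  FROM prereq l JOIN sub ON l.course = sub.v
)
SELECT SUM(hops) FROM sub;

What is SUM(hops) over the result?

Base: (test, hops=0).
Iteration 1: edges from {test} -> (upload, hops=1).
Iteration 2: edges from {upload} -> (build, hops=2), (index, hops=2), (rollback, hops=2).
Iteration 3: edges from {build,index,rollback} -> (build, hops=3).
Iteration 4: no outgoing edges from {build}; recursion stops.
SUM(hops) = 0 + 1 + 2 + 2 + 2 + 3 = 10.

10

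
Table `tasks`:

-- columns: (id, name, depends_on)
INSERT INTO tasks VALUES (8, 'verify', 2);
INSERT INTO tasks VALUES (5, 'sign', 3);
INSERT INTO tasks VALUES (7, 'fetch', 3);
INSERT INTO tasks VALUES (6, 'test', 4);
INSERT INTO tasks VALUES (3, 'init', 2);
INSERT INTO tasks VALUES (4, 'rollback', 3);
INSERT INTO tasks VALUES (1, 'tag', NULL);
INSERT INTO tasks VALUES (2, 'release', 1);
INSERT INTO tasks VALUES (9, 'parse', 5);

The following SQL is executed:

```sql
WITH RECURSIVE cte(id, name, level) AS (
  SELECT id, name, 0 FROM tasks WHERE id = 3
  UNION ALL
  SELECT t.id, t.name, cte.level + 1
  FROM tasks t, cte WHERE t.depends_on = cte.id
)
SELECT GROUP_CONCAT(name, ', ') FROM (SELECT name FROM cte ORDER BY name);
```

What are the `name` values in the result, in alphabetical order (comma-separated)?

fetch, init, parse, rollback, sign, test

Base: id=3 (init) at level 0.
Iteration 1: rows with depends_on in {3} -> rollback (id 4, level 1), sign (id 5, level 1), fetch (id 7, level 1).
Iteration 2: rows with depends_on in {4,5,7} -> test (id 6, level 2), parse (id 9, level 2).
Iteration 3: no rows with depends_on in {6,9}; recursion stops.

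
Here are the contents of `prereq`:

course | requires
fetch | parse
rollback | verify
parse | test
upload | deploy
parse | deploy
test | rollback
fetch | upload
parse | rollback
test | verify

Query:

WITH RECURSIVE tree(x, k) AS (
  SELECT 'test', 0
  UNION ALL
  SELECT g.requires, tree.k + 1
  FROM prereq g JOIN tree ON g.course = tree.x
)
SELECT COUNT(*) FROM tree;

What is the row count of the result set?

4

Base: (test, k=0).
Iteration 1: edges from {test} -> (rollback, k=1), (verify, k=1).
Iteration 2: edges from {rollback,verify} -> (verify, k=2).
Iteration 3: no outgoing edges from {verify}; recursion stops.
Total rows emitted: 4.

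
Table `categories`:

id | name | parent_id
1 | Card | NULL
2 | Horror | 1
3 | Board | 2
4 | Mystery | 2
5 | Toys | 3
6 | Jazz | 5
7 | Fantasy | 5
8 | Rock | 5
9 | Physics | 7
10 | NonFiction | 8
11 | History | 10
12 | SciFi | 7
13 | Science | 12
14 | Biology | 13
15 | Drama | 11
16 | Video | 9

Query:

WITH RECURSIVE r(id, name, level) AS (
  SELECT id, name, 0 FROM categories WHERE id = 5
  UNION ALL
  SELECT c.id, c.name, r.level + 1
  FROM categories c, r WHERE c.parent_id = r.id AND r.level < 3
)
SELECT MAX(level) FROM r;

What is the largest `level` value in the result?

Base: id=5 (Toys) at level 0.
Iteration 1: rows with parent_id in {5} -> Jazz (id 6, level 1), Fantasy (id 7, level 1), Rock (id 8, level 1).
Iteration 2: rows with parent_id in {6,7,8} -> Physics (id 9, level 2), NonFiction (id 10, level 2), SciFi (id 12, level 2).
Iteration 3: rows with parent_id in {9,10,12} -> History (id 11, level 3), Science (id 13, level 3), Video (id 16, level 3).
Iteration 4: level < 3 fails for all current rows; recursion stops.
level values: 0, 1, 1, 1, 2, 2, 2, 3, 3, 3; the maximum is 3.

3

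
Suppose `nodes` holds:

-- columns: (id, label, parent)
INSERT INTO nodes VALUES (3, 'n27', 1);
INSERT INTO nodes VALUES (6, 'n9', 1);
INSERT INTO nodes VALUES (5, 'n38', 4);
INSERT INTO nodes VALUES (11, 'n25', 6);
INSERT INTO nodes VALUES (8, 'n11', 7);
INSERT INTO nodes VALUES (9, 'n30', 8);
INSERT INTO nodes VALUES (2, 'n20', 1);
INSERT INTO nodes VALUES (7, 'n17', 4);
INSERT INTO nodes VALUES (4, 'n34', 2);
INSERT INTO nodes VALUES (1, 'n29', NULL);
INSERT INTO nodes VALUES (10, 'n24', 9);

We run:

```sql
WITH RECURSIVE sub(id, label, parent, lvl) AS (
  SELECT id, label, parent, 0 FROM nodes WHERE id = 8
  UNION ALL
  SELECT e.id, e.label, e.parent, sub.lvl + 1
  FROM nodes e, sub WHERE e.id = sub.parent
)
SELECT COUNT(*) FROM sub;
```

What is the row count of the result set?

Base: id=8 (n11), parent=7, lvl 0.
Iteration 1: join on id=7 -> n17 (id 7, parent=4, lvl 1).
Iteration 2: join on id=4 -> n34 (id 4, parent=2, lvl 2).
Iteration 3: join on id=2 -> n20 (id 2, parent=1, lvl 3).
Iteration 4: join on id=1 -> n29 (id 1, parent=NULL, lvl 4).
Iteration 5: parent is NULL; no match; recursion stops.
Total rows emitted: 5.

5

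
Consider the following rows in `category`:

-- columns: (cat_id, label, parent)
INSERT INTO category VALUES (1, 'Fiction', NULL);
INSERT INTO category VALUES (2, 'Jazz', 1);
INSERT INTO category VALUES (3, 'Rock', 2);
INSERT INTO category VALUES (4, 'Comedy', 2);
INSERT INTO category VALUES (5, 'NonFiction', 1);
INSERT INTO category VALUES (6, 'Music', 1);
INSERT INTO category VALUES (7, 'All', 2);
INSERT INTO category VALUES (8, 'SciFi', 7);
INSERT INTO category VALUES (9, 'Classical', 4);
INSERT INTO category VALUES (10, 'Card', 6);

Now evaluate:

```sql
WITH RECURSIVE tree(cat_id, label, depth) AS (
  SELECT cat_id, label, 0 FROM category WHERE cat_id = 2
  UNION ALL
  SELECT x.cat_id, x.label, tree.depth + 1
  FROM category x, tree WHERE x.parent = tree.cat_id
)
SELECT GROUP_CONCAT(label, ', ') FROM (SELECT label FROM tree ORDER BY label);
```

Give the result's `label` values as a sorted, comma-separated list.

All, Classical, Comedy, Jazz, Rock, SciFi

Base: cat_id=2 (Jazz) at depth 0.
Iteration 1: rows with parent in {2} -> Rock (id 3, depth 1), Comedy (id 4, depth 1), All (id 7, depth 1).
Iteration 2: rows with parent in {3,4,7} -> SciFi (id 8, depth 2), Classical (id 9, depth 2).
Iteration 3: no rows with parent in {8,9}; recursion stops.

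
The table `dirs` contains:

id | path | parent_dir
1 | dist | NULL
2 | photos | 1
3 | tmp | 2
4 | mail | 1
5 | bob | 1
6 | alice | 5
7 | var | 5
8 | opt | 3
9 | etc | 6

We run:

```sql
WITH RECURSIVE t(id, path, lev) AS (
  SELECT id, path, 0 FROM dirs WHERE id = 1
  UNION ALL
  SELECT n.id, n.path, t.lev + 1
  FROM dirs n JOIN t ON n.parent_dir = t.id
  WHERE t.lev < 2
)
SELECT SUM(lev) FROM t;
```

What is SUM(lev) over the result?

Base: id=1 (dist) at lev 0.
Iteration 1: rows with parent_dir in {1} -> photos (id 2, lev 1), mail (id 4, lev 1), bob (id 5, lev 1).
Iteration 2: rows with parent_dir in {2,4,5} -> tmp (id 3, lev 2), alice (id 6, lev 2), var (id 7, lev 2).
Iteration 3: lev < 2 fails for all current rows; recursion stops.
SUM(lev) = 0 + 1 + 1 + 1 + 2 + 2 + 2 = 9.

9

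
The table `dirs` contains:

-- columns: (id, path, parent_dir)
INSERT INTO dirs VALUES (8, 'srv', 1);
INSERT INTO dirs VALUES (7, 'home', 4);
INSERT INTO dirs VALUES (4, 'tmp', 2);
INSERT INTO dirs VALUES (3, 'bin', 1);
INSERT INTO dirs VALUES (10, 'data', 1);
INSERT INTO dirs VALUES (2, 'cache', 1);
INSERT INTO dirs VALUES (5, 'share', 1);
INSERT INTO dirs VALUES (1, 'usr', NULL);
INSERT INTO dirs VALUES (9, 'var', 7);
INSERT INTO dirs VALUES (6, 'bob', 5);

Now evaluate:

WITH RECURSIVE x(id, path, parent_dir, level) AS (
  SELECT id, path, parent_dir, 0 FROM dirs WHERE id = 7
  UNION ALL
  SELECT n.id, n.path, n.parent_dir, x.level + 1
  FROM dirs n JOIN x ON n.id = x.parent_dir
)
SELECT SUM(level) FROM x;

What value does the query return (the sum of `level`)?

Base: id=7 (home), parent_dir=4, level 0.
Iteration 1: join on id=4 -> tmp (id 4, parent_dir=2, level 1).
Iteration 2: join on id=2 -> cache (id 2, parent_dir=1, level 2).
Iteration 3: join on id=1 -> usr (id 1, parent_dir=NULL, level 3).
Iteration 4: parent_dir is NULL; no match; recursion stops.
SUM(level) = 0 + 1 + 2 + 3 = 6.

6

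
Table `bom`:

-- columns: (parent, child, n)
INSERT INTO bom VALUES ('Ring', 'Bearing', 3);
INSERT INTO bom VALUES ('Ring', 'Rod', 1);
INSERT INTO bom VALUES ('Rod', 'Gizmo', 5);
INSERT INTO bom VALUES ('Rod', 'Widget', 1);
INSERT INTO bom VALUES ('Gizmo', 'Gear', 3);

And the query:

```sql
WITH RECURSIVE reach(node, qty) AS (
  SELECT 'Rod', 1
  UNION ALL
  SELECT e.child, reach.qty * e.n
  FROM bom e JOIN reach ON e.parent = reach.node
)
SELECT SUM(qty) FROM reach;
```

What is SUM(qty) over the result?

Base: (Rod, qty=1).
Iteration 1: components of {Rod} -> Gizmo = 1*5 = 5, Widget = 1*1 = 1.
Iteration 2: components of {Gizmo,Widget} -> Gear = 5*3 = 15.
Iteration 3: no further components; recursion stops.
SUM(qty) = 1 + 5 + 1 + 15 = 22.

22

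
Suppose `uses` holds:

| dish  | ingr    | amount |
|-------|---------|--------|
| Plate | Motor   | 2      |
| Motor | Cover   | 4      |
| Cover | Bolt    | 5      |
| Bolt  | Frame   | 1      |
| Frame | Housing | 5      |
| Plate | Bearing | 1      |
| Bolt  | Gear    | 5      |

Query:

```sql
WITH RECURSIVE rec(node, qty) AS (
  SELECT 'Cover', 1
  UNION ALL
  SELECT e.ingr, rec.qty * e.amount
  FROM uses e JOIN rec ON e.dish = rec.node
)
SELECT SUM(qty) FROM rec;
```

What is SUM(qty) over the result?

Base: (Cover, qty=1).
Iteration 1: components of {Cover} -> Bolt = 1*5 = 5.
Iteration 2: components of {Bolt} -> Frame = 5*1 = 5, Gear = 5*5 = 25.
Iteration 3: components of {Frame,Gear} -> Housing = 5*5 = 25.
Iteration 4: no further components; recursion stops.
SUM(qty) = 1 + 5 + 5 + 25 + 25 = 61.

61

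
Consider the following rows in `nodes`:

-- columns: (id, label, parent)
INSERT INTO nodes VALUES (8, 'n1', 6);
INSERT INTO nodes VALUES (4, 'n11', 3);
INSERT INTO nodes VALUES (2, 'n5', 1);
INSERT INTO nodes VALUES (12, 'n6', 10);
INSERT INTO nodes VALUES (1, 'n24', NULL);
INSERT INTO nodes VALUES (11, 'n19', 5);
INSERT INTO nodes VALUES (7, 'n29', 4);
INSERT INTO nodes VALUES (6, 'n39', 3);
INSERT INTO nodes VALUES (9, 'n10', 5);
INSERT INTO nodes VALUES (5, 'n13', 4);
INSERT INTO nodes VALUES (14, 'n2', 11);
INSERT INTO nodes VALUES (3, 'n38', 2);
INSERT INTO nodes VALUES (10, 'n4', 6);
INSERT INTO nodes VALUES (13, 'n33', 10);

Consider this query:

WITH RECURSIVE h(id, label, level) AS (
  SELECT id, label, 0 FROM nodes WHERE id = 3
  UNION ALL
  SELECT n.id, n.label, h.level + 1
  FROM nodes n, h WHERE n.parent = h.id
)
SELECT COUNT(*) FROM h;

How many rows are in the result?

12

Base: id=3 (n38) at level 0.
Iteration 1: rows with parent in {3} -> n11 (id 4, level 1), n39 (id 6, level 1).
Iteration 2: rows with parent in {4,6} -> n13 (id 5, level 2), n29 (id 7, level 2), n1 (id 8, level 2), n4 (id 10, level 2).
Iteration 3: rows with parent in {5,7,8,10} -> n10 (id 9, level 3), n19 (id 11, level 3), n6 (id 12, level 3), n33 (id 13, level 3).
Iteration 4: rows with parent in {9,11,12,13} -> n2 (id 14, level 4).
Iteration 5: no rows with parent in {14}; recursion stops.
Total rows emitted: 12.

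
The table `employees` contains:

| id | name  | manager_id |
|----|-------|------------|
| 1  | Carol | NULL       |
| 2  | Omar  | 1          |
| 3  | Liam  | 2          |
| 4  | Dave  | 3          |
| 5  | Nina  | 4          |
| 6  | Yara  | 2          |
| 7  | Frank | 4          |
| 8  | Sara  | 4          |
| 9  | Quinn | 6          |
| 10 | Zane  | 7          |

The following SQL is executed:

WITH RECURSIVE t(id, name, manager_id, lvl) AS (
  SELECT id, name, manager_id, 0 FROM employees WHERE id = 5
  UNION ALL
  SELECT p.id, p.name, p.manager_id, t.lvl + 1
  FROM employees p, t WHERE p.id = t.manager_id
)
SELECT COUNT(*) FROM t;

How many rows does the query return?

Base: id=5 (Nina), manager_id=4, lvl 0.
Iteration 1: join on id=4 -> Dave (id 4, manager_id=3, lvl 1).
Iteration 2: join on id=3 -> Liam (id 3, manager_id=2, lvl 2).
Iteration 3: join on id=2 -> Omar (id 2, manager_id=1, lvl 3).
Iteration 4: join on id=1 -> Carol (id 1, manager_id=NULL, lvl 4).
Iteration 5: manager_id is NULL; no match; recursion stops.
Total rows emitted: 5.

5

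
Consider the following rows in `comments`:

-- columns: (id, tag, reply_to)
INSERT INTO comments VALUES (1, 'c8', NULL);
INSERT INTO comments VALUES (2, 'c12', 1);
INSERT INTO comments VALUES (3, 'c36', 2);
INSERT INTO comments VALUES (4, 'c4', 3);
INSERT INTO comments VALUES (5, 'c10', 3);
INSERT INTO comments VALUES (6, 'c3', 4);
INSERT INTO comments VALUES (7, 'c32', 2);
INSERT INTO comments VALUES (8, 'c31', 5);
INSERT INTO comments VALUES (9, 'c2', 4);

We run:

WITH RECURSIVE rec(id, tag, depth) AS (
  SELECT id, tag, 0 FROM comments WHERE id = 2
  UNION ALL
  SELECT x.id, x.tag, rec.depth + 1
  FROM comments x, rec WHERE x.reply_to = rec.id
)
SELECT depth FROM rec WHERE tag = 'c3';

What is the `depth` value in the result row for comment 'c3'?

Base: id=2 (c12) at depth 0.
Iteration 1: rows with reply_to in {2} -> c36 (id 3, depth 1), c32 (id 7, depth 1).
Iteration 2: rows with reply_to in {3,7} -> c4 (id 4, depth 2), c10 (id 5, depth 2).
Iteration 3: rows with reply_to in {4,5} -> c3 (id 6, depth 3), c31 (id 8, depth 3), c2 (id 9, depth 3).
Iteration 4: no rows with reply_to in {6,8,9}; recursion stops.

3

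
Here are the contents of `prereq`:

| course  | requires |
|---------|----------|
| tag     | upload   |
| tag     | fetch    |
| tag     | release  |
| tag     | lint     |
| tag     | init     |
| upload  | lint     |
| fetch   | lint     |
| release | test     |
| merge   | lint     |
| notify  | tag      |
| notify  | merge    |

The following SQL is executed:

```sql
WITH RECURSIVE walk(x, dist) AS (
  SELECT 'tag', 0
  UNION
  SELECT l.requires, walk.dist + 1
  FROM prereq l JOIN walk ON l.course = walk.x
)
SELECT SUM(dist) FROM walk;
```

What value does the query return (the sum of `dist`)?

9

Base: (tag, dist=0).
Iteration 1: edges from {tag} -> (fetch, dist=1), (init, dist=1), (lint, dist=1), (release, dist=1), (upload, dist=1).
Iteration 2: edges from {fetch,init,lint,release,upload} -> (lint, dist=2), (test, dist=2). [UNION drops 1 duplicate row(s)]
Iteration 3: no outgoing edges from {lint,test}; recursion stops.
SUM(dist) = 0 + 1 + 1 + 1 + 1 + 1 + 2 + 2 = 9.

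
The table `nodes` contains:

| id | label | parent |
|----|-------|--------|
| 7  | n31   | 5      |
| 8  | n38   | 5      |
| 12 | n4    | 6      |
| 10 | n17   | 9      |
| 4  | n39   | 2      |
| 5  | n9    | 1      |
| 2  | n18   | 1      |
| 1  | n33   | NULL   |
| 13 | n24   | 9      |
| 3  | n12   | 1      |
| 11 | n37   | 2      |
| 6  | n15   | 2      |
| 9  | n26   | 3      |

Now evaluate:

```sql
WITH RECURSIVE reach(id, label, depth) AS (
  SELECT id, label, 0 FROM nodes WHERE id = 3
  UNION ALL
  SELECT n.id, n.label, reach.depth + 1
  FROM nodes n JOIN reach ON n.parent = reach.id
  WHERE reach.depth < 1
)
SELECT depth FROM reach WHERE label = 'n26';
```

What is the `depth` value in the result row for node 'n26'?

Base: id=3 (n12) at depth 0.
Iteration 1: rows with parent in {3} -> n26 (id 9, depth 1).
Iteration 2: depth < 1 fails for all current rows; recursion stops.

1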